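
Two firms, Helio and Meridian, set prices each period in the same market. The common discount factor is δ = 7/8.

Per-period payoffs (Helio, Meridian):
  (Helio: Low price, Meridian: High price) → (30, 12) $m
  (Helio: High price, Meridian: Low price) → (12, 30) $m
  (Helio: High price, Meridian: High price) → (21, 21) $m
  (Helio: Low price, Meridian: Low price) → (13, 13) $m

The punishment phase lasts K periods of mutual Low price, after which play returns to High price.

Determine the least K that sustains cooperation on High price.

No profitable deviation requires (21−13)(δ+…+δ^K) ≥ 30−21, i.e. δ+…+δ^K ≥ 9/8 ≈ 1.1250.
With δ = 7/8, the partial sums are K=1: 0.8750, K=2: 1.6406.
K = 2 is the first length at which the sum reaches 1.1250.

2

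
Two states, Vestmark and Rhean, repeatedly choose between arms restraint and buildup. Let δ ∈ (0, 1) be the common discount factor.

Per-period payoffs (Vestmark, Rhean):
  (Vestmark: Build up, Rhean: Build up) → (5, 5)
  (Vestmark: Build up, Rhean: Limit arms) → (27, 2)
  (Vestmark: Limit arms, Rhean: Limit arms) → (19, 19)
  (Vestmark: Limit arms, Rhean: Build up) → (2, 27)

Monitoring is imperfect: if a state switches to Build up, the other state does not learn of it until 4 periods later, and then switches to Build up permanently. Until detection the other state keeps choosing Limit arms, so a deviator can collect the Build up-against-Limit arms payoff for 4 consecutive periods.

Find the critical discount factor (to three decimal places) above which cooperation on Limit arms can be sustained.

Deviating for the 4 undetected periods gains 27−19 = 8 per period over cooperation, then loses 19−5 = 14 per period forever once punishment starts.
Gain: 8(1 + δ + … + δ^3); loss: 14·δ^4/(1−δ).
No profitable deviation ⇔ 8(1−δ^4) ≤ 14·δ^4, i.e. δ^4 ≥ 8/(8+14) = 4/11.
Hence δ ≥ (4/11)^(1/4) ≈ 0.777.

0.777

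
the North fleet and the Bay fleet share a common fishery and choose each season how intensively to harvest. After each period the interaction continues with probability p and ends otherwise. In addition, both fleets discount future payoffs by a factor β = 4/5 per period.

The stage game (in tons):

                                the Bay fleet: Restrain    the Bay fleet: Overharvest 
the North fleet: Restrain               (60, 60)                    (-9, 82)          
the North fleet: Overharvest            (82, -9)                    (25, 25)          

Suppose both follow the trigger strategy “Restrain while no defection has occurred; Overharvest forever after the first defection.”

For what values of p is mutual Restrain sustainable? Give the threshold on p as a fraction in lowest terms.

With continuation probability p and discount β, the effective per-period discount factor is βp.
Grim-trigger IC: βp ≥ (82−60)/(82−25) = 22/57.
So p ≥ (22/57)/(4/5) = 55/114.

55/114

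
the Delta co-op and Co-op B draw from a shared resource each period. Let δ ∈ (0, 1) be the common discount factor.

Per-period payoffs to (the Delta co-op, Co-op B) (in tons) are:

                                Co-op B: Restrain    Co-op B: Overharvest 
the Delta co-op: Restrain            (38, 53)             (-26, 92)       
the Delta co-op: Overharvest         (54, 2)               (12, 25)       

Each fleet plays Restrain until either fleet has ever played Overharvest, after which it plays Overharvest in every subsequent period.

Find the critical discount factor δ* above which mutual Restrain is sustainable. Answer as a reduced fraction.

the Delta co-op's threshold: (54−38)/(54−12) = 8/21.
Co-op B's threshold: (92−53)/(92−25) = 39/67.
8/21 < 39/67, so Co-op B binds and δ* = 39/67.

39/67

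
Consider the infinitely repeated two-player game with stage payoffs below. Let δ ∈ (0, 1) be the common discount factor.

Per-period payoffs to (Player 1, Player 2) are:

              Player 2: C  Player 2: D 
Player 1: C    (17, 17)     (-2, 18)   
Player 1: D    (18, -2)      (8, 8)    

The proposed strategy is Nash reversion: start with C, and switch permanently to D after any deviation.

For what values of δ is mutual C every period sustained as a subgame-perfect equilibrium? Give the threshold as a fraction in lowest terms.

1/10

Under grim trigger the critical discount factor is (T−C)/(T−P) with T = 18, C = 17, P = 8.
δ* = (18−17)/(18−8) = 1/10.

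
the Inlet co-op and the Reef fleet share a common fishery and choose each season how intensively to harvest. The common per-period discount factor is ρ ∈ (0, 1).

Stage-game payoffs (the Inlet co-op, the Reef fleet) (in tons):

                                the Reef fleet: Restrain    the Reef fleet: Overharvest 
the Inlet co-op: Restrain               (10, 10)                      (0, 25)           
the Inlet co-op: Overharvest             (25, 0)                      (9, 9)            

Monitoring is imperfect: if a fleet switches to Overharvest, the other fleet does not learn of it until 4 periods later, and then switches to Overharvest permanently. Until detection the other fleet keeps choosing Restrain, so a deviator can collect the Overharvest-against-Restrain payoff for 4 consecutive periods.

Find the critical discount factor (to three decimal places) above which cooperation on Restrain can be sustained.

0.984

A deviator earns 25 for 4 periods, then 9 forever; cooperating earns 10 forever. Multiplying the IC by (1−ρ):
10 ≥ 25(1−ρ^4) + 9ρ^4, so 16·ρ^4 ≥ 15 and ρ^4 ≥ 15/16.
ρ ≥ (15/16)^(1/4) ≈ 0.984.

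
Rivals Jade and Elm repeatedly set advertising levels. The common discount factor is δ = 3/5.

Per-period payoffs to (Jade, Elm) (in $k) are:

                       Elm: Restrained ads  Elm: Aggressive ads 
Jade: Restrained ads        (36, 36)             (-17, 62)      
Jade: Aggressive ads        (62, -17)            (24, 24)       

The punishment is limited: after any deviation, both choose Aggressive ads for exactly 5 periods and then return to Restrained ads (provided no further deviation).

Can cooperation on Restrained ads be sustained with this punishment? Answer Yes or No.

No

A one-shot deviation gives 62 now, then 24 for 5 periods, then back to 36.
Gain from deviating: (62−36) today; loss: (36−24) in each of the next 5 periods.
No-deviation condition: (36−24)(δ+…+δ^5) ≥ 62−36, i.e. δ+…+δ^5 ≥ 13/6.
At δ = 3/5: δ+…+δ^5 = 1.3834 < 2.1667.
So cooperation is not sustainable.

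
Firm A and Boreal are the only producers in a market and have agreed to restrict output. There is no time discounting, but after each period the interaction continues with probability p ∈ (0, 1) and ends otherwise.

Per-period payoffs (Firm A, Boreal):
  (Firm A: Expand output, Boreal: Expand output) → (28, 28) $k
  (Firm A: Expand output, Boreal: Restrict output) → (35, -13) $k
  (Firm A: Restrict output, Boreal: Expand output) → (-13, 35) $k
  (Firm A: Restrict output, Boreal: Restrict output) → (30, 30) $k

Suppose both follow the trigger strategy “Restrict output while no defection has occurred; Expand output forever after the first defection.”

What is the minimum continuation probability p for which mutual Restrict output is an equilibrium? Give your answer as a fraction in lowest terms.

With no time discounting, the continuation probability p plays the role of the discount factor.
Grim-trigger IC: 30/(1−p) ≥ 35 + 28p/(1−p) ⇒ p ≥ (35−30)/(35−28) = 5/7.

5/7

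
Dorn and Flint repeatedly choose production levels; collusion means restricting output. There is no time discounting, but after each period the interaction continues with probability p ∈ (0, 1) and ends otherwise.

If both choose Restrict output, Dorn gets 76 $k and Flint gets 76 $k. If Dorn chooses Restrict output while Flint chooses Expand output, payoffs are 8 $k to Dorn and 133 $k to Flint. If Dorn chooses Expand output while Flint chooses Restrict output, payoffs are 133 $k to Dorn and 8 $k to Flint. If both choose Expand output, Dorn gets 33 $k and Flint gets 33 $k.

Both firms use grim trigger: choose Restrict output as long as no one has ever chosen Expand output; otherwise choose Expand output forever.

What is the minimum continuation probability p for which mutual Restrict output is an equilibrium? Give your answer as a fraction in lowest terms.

57/100

With no time discounting, the continuation probability p plays the role of the discount factor.
Grim-trigger IC: 76/(1−p) ≥ 133 + 33p/(1−p) ⇒ p ≥ (133−76)/(133−33) = 57/100.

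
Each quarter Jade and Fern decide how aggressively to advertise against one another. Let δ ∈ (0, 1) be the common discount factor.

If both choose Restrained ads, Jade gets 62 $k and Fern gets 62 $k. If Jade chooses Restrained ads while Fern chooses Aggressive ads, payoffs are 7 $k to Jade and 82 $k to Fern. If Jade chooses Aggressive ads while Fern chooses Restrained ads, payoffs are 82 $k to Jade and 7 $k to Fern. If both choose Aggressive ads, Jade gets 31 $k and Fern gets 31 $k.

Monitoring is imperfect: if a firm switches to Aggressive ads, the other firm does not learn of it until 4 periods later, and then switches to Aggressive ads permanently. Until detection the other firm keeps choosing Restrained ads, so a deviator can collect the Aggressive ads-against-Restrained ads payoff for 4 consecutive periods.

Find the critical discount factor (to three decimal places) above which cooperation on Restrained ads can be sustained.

0.791

Deviating for the 4 undetected periods gains 82−62 = 20 per period over cooperation, then loses 62−31 = 31 per period forever once punishment starts.
Gain: 20(1 + δ + … + δ^3); loss: 31·δ^4/(1−δ).
No profitable deviation ⇔ 20(1−δ^4) ≤ 31·δ^4, i.e. δ^4 ≥ 20/(20+31) = 20/51.
Hence δ ≥ (20/51)^(1/4) ≈ 0.791.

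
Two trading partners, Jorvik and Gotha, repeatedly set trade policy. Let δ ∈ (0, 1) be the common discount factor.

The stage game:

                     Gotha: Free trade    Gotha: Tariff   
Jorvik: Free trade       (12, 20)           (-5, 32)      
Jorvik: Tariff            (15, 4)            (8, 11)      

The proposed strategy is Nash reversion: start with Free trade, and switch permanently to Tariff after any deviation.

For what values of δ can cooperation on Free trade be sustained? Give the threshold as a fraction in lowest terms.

4/7

Jorvik: cooperation gives 12 each period; deviation gives 15 once then 8 forever.
  12/(1−δ) ≥ 15 + 8δ/(1−δ) ⇒ δ ≥ 3/7.
Gotha: cooperation gives 20 each period; deviation gives 32 once then 11 forever.
  δ ≥ 12/21 = 4/7.
Both must hold, so the binding constraint is Gotha's: δ ≥ 4/7.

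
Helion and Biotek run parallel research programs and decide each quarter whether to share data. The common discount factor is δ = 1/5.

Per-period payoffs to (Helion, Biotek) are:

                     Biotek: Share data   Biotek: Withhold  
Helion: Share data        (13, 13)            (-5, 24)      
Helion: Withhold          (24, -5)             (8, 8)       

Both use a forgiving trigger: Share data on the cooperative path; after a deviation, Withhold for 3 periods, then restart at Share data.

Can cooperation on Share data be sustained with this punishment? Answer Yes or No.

IC: δ+…+δ^3 ≥ (24−13)/(13−8) = 11/5.
At δ = 1/5: partial sum = 0.2480 < 2.2000. Cooperation not sustainable.

No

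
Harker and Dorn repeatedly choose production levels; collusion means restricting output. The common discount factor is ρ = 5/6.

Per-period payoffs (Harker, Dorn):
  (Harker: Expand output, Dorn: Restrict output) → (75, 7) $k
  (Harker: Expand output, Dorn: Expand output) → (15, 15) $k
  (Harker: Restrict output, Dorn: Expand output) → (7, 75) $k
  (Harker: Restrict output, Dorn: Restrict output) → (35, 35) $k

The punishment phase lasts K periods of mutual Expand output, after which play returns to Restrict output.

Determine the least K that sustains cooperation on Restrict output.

No profitable deviation requires (35−15)(ρ+…+ρ^K) ≥ 75−35, i.e. ρ+…+ρ^K ≥ 2 ≈ 2.0000.
With ρ = 5/6, the partial sums are K=1: 0.8333, K=2: 1.5278, K=3: 2.1065.
K = 3 is the first length at which the sum reaches 2.0000.

3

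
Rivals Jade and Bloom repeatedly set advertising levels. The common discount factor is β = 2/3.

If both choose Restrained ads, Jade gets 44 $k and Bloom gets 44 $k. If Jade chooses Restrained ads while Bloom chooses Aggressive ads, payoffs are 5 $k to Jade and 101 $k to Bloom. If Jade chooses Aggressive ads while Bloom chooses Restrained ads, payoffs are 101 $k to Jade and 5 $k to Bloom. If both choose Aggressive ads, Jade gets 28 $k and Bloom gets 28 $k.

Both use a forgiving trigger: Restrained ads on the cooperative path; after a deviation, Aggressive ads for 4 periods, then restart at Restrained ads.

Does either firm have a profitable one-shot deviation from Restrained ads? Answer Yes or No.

IC: β+…+β^4 ≥ (101−44)/(44−28) = 57/16.
At β = 2/3: partial sum = 1.6049 < 3.5625. Cooperation not sustainable.

Yes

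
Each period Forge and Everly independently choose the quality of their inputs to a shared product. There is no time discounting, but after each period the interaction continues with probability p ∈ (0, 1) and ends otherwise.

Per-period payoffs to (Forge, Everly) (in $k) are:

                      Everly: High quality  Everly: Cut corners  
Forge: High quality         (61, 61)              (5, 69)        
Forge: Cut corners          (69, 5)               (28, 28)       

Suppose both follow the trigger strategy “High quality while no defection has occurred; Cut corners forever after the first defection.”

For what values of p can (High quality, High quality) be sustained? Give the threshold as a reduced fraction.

8/41

Expected cooperation value is 61 + p·61 + p²·61 + … = 61/(1−p); deviation gives 69 + p·28/(1−p).
61 ≥ 69(1−p) + 28p ⇒ 41p ≥ 8 ⇒ p ≥ 8/41.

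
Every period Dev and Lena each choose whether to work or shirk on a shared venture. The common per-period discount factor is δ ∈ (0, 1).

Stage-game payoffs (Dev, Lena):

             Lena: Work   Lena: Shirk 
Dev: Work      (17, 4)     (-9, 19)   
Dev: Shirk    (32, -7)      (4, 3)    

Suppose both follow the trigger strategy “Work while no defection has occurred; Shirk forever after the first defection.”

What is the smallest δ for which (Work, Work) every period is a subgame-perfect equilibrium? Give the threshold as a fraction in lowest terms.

15/16

Dev: cooperation gives 17 each period; deviation gives 32 once then 4 forever.
  17/(1−δ) ≥ 32 + 4δ/(1−δ) ⇒ δ ≥ 15/28.
Lena: cooperation gives 4 each period; deviation gives 19 once then 3 forever.
  δ ≥ 15/16.
Both must hold, so the binding constraint is Lena's: δ ≥ 15/16.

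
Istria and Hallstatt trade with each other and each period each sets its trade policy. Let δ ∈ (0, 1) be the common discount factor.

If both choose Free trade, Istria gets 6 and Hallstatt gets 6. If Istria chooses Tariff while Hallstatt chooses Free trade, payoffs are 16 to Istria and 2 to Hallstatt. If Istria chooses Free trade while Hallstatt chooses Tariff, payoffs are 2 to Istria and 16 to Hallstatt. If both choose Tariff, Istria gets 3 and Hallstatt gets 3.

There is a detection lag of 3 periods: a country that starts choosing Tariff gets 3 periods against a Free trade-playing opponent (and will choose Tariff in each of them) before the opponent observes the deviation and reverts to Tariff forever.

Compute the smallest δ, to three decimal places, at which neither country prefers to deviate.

0.916

Deviating for the 3 undetected periods gains 16−6 = 10 per period over cooperation, then loses 6−3 = 3 per period forever once punishment starts.
Gain: 10(1 + δ + … + δ^2); loss: 3·δ^3/(1−δ).
No profitable deviation ⇔ 10(1−δ^3) ≤ 3·δ^3, i.e. δ^3 ≥ 10/(10+3) = 10/13.
Hence δ ≥ (10/13)^(1/3) ≈ 0.916.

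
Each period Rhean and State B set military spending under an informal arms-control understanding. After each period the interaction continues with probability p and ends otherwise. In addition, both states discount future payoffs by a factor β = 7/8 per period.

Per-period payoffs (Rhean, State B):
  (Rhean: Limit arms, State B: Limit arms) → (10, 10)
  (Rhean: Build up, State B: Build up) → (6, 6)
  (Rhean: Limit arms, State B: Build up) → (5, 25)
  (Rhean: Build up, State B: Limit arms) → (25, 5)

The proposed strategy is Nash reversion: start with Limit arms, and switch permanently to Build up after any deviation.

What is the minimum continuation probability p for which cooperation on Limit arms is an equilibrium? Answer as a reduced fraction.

Expected continuation weight on next period's payoff is β·p = 7/8·p, which plays the role of the discount factor.
Cooperation requires 7/8·p ≥ (25−10)/(25−6) = 15/19, hence p ≥ 120/133.

120/133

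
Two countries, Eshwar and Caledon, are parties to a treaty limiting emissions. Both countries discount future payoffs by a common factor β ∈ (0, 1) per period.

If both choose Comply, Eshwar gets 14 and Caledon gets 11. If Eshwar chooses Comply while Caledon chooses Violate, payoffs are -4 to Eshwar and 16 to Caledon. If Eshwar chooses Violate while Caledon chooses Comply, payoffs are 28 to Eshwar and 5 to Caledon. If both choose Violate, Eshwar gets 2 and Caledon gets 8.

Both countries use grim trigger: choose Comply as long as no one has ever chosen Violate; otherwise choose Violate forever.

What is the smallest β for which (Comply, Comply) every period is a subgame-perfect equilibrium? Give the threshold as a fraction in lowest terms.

Eshwar's threshold: (28−14)/(28−2) = 7/13.
Caledon's threshold: (16−11)/(16−8) = 5/8.
7/13 < 5/8, so Caledon binds and β* = 5/8.

5/8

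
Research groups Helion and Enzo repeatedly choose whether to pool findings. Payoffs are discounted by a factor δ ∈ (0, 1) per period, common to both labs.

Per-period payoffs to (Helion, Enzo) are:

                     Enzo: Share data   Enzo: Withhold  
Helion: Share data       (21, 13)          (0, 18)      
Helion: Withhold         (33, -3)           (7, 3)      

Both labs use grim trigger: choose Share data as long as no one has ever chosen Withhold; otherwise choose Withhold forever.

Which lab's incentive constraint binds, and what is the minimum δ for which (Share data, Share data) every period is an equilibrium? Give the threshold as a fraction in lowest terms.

Helion; δ ≥ 6/13

Helion's threshold: (33−21)/(33−7) = 6/13.
Enzo's threshold: (18−13)/(18−3) = 1/3.
6/13 > 1/3, so Helion binds and δ* = 6/13.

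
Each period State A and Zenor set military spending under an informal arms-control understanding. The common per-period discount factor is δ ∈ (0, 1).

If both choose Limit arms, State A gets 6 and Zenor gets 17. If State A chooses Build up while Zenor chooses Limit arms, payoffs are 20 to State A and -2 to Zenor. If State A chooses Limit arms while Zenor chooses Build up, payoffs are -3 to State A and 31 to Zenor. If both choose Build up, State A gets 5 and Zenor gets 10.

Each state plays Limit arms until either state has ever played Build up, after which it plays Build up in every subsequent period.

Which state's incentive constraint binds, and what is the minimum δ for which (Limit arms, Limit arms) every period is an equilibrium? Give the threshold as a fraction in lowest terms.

State A; δ ≥ 14/15

State A: cooperation gives 6 each period; deviation gives 20 once then 5 forever.
  6/(1−δ) ≥ 20 + 5δ/(1−δ) ⇒ δ ≥ 14/15.
Zenor: cooperation gives 17 each period; deviation gives 31 once then 10 forever.
  δ ≥ 14/21 = 2/3.
Both must hold, so the binding constraint is State A's: δ ≥ 14/15.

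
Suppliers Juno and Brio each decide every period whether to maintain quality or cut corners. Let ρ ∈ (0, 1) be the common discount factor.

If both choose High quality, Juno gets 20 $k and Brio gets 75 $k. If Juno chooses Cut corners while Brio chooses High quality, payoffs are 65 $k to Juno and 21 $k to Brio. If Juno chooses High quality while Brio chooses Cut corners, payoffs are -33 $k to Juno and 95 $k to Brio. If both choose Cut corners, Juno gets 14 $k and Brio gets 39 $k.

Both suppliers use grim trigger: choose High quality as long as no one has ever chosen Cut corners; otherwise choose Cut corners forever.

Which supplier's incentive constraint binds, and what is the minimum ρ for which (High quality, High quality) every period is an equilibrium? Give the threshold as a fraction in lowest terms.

Juno's threshold: (65−20)/(65−14) = 15/17.
Brio's threshold: (95−75)/(95−39) = 5/14.
15/17 > 5/14, so Juno binds and ρ* = 15/17.

Juno; ρ ≥ 15/17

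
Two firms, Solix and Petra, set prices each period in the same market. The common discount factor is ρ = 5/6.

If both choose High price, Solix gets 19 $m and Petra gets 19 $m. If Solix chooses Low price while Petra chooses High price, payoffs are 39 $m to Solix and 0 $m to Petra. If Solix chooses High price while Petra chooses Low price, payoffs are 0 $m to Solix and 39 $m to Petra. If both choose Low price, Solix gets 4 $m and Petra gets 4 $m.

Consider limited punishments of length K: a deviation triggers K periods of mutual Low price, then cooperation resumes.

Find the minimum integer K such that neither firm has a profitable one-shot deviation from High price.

IC: ρ(1−ρ^K)/(1−ρ) ≥ (39−19)/(19−4) = 4/3.
With ρ = 5/6: need 1 − ρ^K ≥ 4/3·(1−5/6)/(5/6), i.e. ρ^K ≤ 0.7333.
Since (5/6)^1 = 0.8333 and (5/6)^2 = 0.6944, the smallest such K is 2.

2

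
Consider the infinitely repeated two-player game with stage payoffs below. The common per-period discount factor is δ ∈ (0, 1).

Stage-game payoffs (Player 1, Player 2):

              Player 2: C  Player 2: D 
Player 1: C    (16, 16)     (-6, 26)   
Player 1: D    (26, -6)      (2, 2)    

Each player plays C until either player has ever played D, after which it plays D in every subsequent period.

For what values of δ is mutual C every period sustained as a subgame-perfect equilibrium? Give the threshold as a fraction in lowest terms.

Under grim trigger the critical discount factor is (T−C)/(T−P) with T = 26, C = 16, P = 2.
δ* = (26−16)/(26−2) = 10/24 = 5/12.

5/12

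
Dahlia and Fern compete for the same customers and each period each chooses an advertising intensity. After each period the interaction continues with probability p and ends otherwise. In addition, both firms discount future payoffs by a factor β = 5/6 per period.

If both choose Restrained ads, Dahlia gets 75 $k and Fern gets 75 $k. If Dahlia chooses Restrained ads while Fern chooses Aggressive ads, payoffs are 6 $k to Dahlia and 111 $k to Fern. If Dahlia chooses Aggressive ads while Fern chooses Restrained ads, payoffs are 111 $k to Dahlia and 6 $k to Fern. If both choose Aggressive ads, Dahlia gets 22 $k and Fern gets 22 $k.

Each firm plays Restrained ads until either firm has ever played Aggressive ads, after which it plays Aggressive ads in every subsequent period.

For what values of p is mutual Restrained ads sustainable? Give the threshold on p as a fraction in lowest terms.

Expected continuation weight on next period's payoff is β·p = 5/6·p, which plays the role of the discount factor.
Cooperation requires 5/6·p ≥ (111−75)/(111−22) = 36/89, hence p ≥ 216/445.

216/445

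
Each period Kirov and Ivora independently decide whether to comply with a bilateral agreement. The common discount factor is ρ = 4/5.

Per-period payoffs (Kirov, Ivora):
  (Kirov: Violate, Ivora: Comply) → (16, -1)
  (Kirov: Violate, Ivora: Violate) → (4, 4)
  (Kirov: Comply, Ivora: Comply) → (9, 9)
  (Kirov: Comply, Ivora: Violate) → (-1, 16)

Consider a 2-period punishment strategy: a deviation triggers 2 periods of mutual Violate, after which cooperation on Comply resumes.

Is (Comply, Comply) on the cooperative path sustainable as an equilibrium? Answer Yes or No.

Comparing payoff streams over the 3 periods until play realigns: cooperate → 9(1+ρ+…+ρ^2); deviate → 16 + 4(ρ+…+ρ^2).
Cooperation is sustained iff (9−4)(ρ+…+ρ^2) ≥ 16−9.
ρ+…+ρ^2 = 4/5·(1−(4/5)^2)/(1−4/5) = 1.4400, and (16−9)/(9−4) = 1.4000.
1.4400 ≥ 1.4000, so cooperation is sustainable.

Yes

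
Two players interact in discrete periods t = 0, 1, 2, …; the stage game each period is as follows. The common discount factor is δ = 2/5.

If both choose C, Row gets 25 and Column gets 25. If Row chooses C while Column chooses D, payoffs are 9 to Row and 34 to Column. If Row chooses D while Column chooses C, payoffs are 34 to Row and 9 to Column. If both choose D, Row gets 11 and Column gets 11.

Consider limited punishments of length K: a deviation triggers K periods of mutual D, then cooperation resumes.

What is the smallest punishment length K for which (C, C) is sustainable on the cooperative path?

4

No profitable deviation requires (25−11)(δ+…+δ^K) ≥ 34−25, i.e. δ+…+δ^K ≥ 9/14 ≈ 0.6429.
With δ = 2/5, the partial sums are K=1: 0.4000, K=2: 0.5600, K=3: 0.6240, K=4: 0.6496.
K = 4 is the first length at which the sum reaches 0.6429.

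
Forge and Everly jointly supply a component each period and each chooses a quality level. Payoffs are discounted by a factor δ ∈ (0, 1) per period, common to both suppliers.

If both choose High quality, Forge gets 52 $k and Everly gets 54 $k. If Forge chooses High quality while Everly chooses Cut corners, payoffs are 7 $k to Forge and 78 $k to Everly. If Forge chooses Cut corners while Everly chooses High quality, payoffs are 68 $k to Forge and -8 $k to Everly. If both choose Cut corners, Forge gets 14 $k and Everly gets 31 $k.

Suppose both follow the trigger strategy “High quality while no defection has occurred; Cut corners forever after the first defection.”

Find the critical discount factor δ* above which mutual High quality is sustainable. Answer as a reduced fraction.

For Forge: deviation gain 68−52 = 16, per-period punishment loss 52−14 = 38. IC gives δ ≥ 16/54 = 8/27.
For Everly: gain 24, loss 23 per period, so δ ≥ 24/47.
The tighter constraint is Everly's, so cooperation needs δ ≥ 24/47.

24/47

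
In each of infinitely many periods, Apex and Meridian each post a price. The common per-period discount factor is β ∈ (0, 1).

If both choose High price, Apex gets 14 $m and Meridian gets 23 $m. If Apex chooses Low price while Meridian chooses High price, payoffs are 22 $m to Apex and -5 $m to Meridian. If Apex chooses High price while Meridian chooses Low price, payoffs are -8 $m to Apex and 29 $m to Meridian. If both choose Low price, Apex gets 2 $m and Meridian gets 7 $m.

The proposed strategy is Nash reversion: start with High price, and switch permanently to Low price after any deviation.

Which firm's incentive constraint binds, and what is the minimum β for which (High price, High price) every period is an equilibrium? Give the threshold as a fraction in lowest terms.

For Apex: deviation gain 22−14 = 8, per-period punishment loss 14−2 = 12. IC gives β ≥ 8/20 = 2/5.
For Meridian: gain 6, loss 16 per period, so β ≥ 6/22 = 3/11.
The tighter constraint is Apex's, so cooperation needs β ≥ 2/5.

Apex; β ≥ 2/5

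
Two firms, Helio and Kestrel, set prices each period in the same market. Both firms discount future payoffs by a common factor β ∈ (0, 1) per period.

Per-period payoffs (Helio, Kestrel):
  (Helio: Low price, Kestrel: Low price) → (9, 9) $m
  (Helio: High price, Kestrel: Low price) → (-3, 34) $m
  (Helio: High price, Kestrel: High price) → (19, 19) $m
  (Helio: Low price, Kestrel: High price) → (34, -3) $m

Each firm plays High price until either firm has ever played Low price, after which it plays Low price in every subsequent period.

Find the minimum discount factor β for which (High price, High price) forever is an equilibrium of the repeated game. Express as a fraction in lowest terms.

3/5

Cooperation forever yields 19 each period: 19/(1−β).
Deviating yields 34 once, then 9 forever: 34 + 9β/(1−β).
No profitable deviation requires 19/(1−β) ≥ 34 + 9β/(1−β).
Multiplying by (1−β): 19 ≥ 34(1−β) + 9β = 34 − 25β.
So 25β ≥ 15, i.e. β ≥ 15/25 = 3/5.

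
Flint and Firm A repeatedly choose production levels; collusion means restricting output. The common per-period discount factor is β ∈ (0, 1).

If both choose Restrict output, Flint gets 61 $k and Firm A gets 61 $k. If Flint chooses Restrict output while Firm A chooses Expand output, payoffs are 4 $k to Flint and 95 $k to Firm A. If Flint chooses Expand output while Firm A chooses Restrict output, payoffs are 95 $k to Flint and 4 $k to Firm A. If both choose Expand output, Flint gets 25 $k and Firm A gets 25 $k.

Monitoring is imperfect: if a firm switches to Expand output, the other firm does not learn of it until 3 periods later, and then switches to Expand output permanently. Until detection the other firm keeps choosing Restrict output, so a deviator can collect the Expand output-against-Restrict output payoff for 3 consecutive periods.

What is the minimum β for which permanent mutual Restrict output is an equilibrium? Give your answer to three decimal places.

Deviating for the 3 undetected periods gains 95−61 = 34 per period over cooperation, then loses 61−25 = 36 per period forever once punishment starts.
Gain: 34(1 + β + … + β^2); loss: 36·β^3/(1−β).
No profitable deviation ⇔ 34(1−β^3) ≤ 36·β^3, i.e. β^3 ≥ 34/(34+36) = 17/35.
Hence β ≥ (17/35)^(1/3) ≈ 0.786.

0.786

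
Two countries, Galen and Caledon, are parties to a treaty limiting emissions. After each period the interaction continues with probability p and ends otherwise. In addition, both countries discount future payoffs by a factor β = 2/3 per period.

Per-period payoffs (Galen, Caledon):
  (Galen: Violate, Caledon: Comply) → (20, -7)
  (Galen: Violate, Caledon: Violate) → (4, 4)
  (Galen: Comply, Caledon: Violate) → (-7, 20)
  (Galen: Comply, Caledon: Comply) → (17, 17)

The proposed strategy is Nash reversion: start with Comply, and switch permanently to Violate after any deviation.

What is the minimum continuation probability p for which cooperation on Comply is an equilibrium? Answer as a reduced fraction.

9/32

Expected continuation weight on next period's payoff is β·p = 2/3·p, which plays the role of the discount factor.
Cooperation requires 2/3·p ≥ (20−17)/(20−4) = 3/16, hence p ≥ 9/32.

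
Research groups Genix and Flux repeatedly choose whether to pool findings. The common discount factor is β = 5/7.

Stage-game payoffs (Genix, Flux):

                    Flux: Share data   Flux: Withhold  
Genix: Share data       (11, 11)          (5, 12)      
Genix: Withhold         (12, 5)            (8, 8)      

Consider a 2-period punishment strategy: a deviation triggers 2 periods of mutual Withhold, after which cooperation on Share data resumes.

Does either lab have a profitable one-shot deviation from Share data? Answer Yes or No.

No

A one-shot deviation gives 12 now, then 8 for 2 periods, then back to 11.
Gain from deviating: (12−11) today; loss: (11−8) in each of the next 2 periods.
No-deviation condition: (11−8)(β+…+β^2) ≥ 12−11, i.e. β+…+β^2 ≥ 1/3.
At β = 5/7: β+…+β^2 = 1.2245 ≥ 0.3333.
So cooperation is sustainable.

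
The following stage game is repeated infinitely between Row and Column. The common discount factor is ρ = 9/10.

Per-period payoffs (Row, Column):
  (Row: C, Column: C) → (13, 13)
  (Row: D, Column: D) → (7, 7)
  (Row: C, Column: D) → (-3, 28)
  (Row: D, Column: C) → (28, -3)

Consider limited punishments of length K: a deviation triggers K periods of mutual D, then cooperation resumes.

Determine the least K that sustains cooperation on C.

IC: ρ(1−ρ^K)/(1−ρ) ≥ (28−13)/(13−7) = 5/2.
With ρ = 9/10: need 1 − ρ^K ≥ 5/2·(1−9/10)/(9/10), i.e. ρ^K ≤ 0.7222.
Since (9/10)^3 = 0.7290 and (9/10)^4 = 0.6561, the smallest such K is 4.

4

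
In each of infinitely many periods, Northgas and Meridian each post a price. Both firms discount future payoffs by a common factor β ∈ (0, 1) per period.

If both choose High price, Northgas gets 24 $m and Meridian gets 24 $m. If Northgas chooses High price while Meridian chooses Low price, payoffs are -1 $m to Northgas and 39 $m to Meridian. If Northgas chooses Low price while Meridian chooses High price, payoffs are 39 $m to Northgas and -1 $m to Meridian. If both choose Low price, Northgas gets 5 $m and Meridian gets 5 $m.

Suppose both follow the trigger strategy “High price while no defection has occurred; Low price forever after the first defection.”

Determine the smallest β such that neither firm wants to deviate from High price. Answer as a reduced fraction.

Under grim trigger the critical discount factor is (T−C)/(T−P) with T = 39, C = 24, P = 5.
β* = (39−24)/(39−5) = 15/34.

15/34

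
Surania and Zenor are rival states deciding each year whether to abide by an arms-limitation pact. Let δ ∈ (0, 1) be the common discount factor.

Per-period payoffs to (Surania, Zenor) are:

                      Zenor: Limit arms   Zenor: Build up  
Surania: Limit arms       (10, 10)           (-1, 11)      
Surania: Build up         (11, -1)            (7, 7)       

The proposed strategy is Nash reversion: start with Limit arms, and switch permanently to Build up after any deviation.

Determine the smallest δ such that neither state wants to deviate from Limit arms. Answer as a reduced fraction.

1/4

Under grim trigger the critical discount factor is (T−C)/(T−P) with T = 11, C = 10, P = 7.
δ* = (11−10)/(11−7) = 1/4.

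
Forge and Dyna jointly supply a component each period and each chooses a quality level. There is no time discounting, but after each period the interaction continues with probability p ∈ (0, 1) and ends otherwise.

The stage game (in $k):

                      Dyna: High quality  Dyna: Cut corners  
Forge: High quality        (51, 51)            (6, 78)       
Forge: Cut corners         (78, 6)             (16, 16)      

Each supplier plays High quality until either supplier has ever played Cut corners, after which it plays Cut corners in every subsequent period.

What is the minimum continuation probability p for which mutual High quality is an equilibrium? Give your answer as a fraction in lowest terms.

27/62

With no time discounting, the continuation probability p plays the role of the discount factor.
Grim-trigger IC: 51/(1−p) ≥ 78 + 16p/(1−p) ⇒ p ≥ (78−51)/(78−16) = 27/62.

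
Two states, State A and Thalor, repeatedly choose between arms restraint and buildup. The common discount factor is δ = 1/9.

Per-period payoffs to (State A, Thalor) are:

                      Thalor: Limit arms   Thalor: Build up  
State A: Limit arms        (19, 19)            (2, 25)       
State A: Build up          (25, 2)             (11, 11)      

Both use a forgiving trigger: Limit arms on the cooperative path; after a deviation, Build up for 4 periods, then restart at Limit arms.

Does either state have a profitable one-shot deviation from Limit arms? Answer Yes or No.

Yes

Comparing payoff streams over the 5 periods until play realigns: cooperate → 19(1+δ+…+δ^4); deviate → 25 + 11(δ+…+δ^4).
Cooperation is sustained iff (19−11)(δ+…+δ^4) ≥ 25−19.
δ+…+δ^4 = 1/9·(1−(1/9)^4)/(1−1/9) = 0.1250, and (25−19)/(19−11) = 0.7500.
0.1250 < 0.7500, so cooperation is not sustainable.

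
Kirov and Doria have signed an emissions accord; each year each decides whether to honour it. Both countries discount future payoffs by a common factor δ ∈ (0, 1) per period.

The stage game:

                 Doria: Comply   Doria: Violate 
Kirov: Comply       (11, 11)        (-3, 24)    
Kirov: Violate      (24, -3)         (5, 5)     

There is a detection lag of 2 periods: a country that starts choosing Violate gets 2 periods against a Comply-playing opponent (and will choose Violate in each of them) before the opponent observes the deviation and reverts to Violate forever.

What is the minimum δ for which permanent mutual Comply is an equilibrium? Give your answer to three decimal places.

Deviating for the 2 undetected periods gains 24−11 = 13 per period over cooperation, then loses 11−5 = 6 per period forever once punishment starts.
Gain: 13(1 + δ + … + δ^1); loss: 6·δ^2/(1−δ).
No profitable deviation ⇔ 13(1−δ^2) ≤ 6·δ^2, i.e. δ^2 ≥ 13/(13+6) = 13/19.
Hence δ ≥ (13/19)^(1/2) ≈ 0.827.

0.827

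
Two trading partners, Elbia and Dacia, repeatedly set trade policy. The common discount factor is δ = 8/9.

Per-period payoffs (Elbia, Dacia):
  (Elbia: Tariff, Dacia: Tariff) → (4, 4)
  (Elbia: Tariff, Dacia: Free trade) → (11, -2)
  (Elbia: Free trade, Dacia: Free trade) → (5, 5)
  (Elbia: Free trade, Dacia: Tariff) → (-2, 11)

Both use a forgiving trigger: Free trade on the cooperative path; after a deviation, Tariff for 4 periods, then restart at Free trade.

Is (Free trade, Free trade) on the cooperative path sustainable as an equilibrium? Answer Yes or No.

No

IC: δ+…+δ^4 ≥ (11−5)/(5−4) = 6.
At δ = 8/9: partial sum = 3.0056 < 6.0000. Cooperation not sustainable.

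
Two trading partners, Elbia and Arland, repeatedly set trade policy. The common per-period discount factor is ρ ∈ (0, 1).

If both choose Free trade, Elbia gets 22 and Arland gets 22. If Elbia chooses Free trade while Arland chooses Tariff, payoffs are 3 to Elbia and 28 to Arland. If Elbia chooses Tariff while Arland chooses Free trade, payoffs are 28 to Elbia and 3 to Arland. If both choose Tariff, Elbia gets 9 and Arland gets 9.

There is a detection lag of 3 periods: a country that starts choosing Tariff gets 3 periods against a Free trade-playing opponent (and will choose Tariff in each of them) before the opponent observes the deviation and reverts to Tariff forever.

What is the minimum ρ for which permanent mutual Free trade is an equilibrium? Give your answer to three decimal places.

0.681

The best deviation is to choose Tariff for all 3 undetected periods, earning 28 each, then 9 forever once detected.
Deviation value: 28(1−ρ^3)/(1−ρ) + 9ρ^3/(1−ρ); cooperation value: 22/(1−ρ).
IC: 22 ≥ 28(1−ρ^3) + 9ρ^3 = 28 − 19ρ^3.
So ρ^3 ≥ 6/19, giving ρ ≥ (6/19)^(1/3) ≈ 0.681.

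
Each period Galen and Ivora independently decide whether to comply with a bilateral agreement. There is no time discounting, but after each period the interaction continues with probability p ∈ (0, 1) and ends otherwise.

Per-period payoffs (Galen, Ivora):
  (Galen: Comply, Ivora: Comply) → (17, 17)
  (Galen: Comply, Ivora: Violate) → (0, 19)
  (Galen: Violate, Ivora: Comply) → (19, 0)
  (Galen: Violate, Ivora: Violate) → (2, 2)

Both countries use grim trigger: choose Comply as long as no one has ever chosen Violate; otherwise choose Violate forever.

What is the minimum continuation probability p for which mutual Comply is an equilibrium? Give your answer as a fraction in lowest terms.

With no time discounting, the continuation probability p plays the role of the discount factor.
Grim-trigger IC: 17/(1−p) ≥ 19 + 2p/(1−p) ⇒ p ≥ (19−17)/(19−2) = 2/17.

2/17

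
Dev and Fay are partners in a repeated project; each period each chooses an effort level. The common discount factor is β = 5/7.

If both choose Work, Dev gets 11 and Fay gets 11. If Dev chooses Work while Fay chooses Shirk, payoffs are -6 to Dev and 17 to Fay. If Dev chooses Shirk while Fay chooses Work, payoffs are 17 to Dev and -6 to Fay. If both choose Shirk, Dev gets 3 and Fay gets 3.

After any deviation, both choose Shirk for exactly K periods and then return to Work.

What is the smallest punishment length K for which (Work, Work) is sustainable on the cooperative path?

IC: β(1−β^K)/(1−β) ≥ (17−11)/(11−3) = 3/4.
With β = 5/7: need 1 − β^K ≥ 3/4·(1−5/7)/(5/7), i.e. β^K ≤ 0.7000.
Since (5/7)^1 = 0.7143 and (5/7)^2 = 0.5102, the smallest such K is 2.

2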